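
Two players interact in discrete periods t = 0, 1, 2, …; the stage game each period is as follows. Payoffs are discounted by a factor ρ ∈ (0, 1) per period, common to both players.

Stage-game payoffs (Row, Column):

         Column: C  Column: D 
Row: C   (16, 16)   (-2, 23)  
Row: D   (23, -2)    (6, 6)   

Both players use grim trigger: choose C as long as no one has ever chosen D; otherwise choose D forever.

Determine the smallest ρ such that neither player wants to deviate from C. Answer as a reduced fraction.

Cooperation forever yields 16 each period: 16/(1−ρ).
Deviating yields 23 once, then 6 forever: 23 + 6ρ/(1−ρ).
No profitable deviation requires 16/(1−ρ) ≥ 23 + 6ρ/(1−ρ).
Multiplying by (1−ρ): 16 ≥ 23(1−ρ) + 6ρ = 23 − 17ρ.
So 17ρ ≥ 7, i.e. ρ ≥ 7/17.

7/17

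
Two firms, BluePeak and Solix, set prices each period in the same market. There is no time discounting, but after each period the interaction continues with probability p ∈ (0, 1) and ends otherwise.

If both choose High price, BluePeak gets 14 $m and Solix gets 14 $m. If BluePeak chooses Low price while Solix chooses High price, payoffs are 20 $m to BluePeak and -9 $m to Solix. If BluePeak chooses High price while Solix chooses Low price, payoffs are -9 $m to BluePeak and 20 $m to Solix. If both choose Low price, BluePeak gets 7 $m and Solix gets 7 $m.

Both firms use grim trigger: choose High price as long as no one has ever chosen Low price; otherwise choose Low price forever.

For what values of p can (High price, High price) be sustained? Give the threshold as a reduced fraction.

Expected cooperation value is 14 + p·14 + p²·14 + … = 14/(1−p); deviation gives 20 + p·7/(1−p).
14 ≥ 20(1−p) + 7p ⇒ 13p ≥ 6 ⇒ p ≥ 6/13.

6/13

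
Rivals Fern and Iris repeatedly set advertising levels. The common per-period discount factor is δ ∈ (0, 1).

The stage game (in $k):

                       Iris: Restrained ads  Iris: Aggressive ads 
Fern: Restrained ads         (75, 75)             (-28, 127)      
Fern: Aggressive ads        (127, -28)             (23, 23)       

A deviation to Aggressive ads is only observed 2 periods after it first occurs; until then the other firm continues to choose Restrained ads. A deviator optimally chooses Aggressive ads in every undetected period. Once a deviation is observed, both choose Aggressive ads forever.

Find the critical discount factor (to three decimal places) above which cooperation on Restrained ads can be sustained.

A deviator earns 127 for 2 periods, then 23 forever; cooperating earns 75 forever. Multiplying the IC by (1−δ):
75 ≥ 127(1−δ^2) + 23δ^2, so 104·δ^2 ≥ 52 and δ^2 ≥ 1/2.
δ ≥ (1/2)^(1/2) ≈ 0.707.

0.707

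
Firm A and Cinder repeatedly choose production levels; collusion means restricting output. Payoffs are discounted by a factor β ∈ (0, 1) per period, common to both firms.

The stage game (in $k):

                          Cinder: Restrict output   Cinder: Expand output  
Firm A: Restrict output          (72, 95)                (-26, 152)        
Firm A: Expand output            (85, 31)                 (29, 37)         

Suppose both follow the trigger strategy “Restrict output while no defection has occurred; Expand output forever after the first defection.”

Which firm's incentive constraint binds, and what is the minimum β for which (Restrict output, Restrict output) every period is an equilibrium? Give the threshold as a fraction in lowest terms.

Firm A's threshold: (85−72)/(85−29) = 13/56.
Cinder's threshold: (152−95)/(152−37) = 57/115.
13/56 < 57/115, so Cinder binds and β* = 57/115.

Cinder; β ≥ 57/115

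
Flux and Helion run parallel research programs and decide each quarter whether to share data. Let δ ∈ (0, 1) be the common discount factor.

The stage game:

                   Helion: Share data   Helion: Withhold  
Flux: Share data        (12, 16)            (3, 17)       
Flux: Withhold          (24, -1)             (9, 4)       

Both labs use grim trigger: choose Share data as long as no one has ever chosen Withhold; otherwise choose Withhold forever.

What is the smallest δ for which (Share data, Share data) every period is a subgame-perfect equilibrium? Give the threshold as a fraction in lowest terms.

For Flux: deviation gain 24−12 = 12, per-period punishment loss 12−9 = 3. IC gives δ ≥ 12/15 = 4/5.
For Helion: gain 1, loss 12 per period, so δ ≥ 1/13.
The tighter constraint is Flux's, so cooperation needs δ ≥ 4/5.

4/5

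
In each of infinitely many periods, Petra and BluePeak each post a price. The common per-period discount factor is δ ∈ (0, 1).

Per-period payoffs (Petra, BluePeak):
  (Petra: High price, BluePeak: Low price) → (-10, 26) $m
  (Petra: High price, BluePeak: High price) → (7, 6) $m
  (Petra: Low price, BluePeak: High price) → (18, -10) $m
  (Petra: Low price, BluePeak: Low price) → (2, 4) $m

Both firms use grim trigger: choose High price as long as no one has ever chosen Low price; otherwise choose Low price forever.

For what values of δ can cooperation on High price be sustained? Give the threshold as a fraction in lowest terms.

For Petra: deviation gain 18−7 = 11, per-period punishment loss 7−2 = 5. IC gives δ ≥ 11/16.
For BluePeak: gain 20, loss 2 per period, so δ ≥ 20/22 = 10/11.
The tighter constraint is BluePeak's, so cooperation needs δ ≥ 10/11.

10/11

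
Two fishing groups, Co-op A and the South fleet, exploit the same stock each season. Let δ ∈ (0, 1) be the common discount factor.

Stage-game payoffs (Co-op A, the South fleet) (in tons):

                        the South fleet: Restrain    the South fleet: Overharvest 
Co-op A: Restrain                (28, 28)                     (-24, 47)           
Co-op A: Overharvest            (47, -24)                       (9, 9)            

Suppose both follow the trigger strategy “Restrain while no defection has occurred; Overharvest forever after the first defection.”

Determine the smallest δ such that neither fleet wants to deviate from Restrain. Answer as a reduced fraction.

One-period gain from deviating is 47 − 28 = 19. The loss is 28 − 9 = 19 in every subsequent period, with present value 19·δ/(1−δ).
Deviation is unprofitable when 19·δ/(1−δ) ≥ 19, i.e. δ/(1−δ) ≥ 1.
Equivalently δ ≥ 19/(19+19) = 1/2.

1/2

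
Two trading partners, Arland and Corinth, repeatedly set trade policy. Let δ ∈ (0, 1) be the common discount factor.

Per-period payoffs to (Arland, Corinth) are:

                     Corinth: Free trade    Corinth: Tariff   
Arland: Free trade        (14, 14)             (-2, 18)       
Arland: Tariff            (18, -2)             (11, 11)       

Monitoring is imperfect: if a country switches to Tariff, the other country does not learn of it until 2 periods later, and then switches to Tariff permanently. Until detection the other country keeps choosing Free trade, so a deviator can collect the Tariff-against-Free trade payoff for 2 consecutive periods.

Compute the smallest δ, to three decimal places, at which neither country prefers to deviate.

The best deviation is to choose Tariff for all 2 undetected periods, earning 18 each, then 11 forever once detected.
Deviation value: 18(1−δ^2)/(1−δ) + 11δ^2/(1−δ); cooperation value: 14/(1−δ).
IC: 14 ≥ 18(1−δ^2) + 11δ^2 = 18 − 7δ^2.
So δ^2 ≥ 4/7, giving δ ≥ (4/7)^(1/2) ≈ 0.756.

0.756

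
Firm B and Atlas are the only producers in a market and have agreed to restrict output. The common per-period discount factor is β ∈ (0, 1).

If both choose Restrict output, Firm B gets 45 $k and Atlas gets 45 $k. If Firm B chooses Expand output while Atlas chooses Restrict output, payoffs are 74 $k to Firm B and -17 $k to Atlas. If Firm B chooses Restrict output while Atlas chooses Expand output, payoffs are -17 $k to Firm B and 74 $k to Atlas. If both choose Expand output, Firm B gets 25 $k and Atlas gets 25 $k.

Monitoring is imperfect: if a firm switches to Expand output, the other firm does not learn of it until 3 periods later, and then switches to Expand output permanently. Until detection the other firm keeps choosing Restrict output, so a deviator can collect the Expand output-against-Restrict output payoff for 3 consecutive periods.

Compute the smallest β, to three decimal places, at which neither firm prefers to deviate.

The best deviation is to choose Expand output for all 3 undetected periods, earning 74 each, then 25 forever once detected.
Deviation value: 74(1−β^3)/(1−β) + 25β^3/(1−β); cooperation value: 45/(1−β).
IC: 45 ≥ 74(1−β^3) + 25β^3 = 74 − 49β^3.
So β^3 ≥ 29/49, giving β ≥ (29/49)^(1/3) ≈ 0.840.

0.840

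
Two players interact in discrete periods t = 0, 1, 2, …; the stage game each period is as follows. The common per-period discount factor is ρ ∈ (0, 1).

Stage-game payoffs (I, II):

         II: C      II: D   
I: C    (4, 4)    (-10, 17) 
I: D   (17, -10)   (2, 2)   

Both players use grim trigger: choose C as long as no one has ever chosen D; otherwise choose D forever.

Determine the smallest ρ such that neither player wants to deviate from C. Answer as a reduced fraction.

13/15

Cooperation forever yields 4 each period: 4/(1−ρ).
Deviating yields 17 once, then 2 forever: 17 + 2ρ/(1−ρ).
No profitable deviation requires 4/(1−ρ) ≥ 17 + 2ρ/(1−ρ).
Multiplying by (1−ρ): 4 ≥ 17(1−ρ) + 2ρ = 17 − 15ρ.
So 15ρ ≥ 13, i.e. ρ ≥ 13/15.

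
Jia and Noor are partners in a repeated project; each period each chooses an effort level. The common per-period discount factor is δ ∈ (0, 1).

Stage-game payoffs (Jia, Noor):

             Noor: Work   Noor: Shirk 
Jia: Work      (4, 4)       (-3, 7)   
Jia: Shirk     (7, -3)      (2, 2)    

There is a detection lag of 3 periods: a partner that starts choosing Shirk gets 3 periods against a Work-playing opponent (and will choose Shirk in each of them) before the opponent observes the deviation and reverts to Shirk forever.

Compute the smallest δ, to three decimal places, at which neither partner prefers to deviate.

0.843

The best deviation is to choose Shirk for all 3 undetected periods, earning 7 each, then 2 forever once detected.
Deviation value: 7(1−δ^3)/(1−δ) + 2δ^3/(1−δ); cooperation value: 4/(1−δ).
IC: 4 ≥ 7(1−δ^3) + 2δ^3 = 7 − 5δ^3.
So δ^3 ≥ 3/5, giving δ ≥ (3/5)^(1/3) ≈ 0.843.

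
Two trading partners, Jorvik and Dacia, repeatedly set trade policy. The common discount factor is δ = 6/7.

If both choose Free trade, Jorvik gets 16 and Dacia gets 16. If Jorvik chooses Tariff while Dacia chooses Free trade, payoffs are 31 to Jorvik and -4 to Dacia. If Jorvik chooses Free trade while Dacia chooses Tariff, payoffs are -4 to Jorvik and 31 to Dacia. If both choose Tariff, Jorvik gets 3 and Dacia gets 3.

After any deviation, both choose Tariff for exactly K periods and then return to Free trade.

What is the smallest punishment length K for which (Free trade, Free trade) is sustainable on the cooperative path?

Need Σ_{k=1}^{K} δ^k ≥ (31−16)/(16−3) = 1.1538 at δ = 6/7.
At K = 1 the sum is 0.8571 < 1.1538; at K = 2 it is 1.5918 ≥ 1.1538.
So the minimum punishment length is K = 2.

2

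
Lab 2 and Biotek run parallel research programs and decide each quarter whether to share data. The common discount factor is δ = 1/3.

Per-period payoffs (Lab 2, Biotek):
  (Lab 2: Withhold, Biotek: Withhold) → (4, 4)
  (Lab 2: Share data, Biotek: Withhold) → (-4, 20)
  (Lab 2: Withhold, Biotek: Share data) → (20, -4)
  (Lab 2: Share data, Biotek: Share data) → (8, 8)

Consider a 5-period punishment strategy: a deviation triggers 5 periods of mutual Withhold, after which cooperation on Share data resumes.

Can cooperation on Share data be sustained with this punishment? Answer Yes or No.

IC: δ+…+δ^5 ≥ (20−8)/(8−4) = 3.
At δ = 1/3: partial sum = 0.4979 < 3.0000. Cooperation not sustainable.

No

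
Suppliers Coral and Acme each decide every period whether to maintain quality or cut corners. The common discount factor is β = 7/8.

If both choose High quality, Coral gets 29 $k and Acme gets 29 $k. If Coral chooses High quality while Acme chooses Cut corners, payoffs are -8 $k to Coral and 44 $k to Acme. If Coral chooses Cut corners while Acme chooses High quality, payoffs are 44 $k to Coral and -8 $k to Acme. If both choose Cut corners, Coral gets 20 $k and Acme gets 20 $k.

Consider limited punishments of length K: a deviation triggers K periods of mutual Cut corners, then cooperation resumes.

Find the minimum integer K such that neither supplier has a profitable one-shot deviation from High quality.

3

No profitable deviation requires (29−20)(β+…+β^K) ≥ 44−29, i.e. β+…+β^K ≥ 5/3 ≈ 1.6667.
With β = 7/8, the partial sums are K=1: 0.8750, K=2: 1.6406, K=3: 2.3105.
K = 3 is the first length at which the sum reaches 1.6667.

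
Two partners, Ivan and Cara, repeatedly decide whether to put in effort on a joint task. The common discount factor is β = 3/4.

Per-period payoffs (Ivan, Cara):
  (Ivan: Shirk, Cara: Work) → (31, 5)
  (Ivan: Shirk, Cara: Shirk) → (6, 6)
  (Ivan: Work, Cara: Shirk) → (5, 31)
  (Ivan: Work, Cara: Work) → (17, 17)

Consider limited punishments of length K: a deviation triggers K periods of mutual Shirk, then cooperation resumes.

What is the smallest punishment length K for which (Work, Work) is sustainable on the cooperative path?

Need Σ_{k=1}^{K} β^k ≥ (31−17)/(17−6) = 1.2727 at β = 3/4.
At K = 1 the sum is 0.7500 < 1.2727; at K = 2 it is 1.3125 ≥ 1.2727.
So the minimum punishment length is K = 2.

2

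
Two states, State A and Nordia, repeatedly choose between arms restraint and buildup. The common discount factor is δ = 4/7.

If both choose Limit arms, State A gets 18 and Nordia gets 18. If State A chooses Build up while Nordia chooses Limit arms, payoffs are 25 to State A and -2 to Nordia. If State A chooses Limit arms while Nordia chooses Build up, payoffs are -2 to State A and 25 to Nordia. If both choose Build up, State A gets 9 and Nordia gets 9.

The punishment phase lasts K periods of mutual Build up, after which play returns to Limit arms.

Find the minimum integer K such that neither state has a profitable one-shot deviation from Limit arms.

Need Σ_{k=1}^{K} δ^k ≥ (25−18)/(18−9) = 0.7778 at δ = 4/7.
At K = 1 the sum is 0.5714 < 0.7778; at K = 2 it is 0.8980 ≥ 0.7778.
So the minimum punishment length is K = 2.

2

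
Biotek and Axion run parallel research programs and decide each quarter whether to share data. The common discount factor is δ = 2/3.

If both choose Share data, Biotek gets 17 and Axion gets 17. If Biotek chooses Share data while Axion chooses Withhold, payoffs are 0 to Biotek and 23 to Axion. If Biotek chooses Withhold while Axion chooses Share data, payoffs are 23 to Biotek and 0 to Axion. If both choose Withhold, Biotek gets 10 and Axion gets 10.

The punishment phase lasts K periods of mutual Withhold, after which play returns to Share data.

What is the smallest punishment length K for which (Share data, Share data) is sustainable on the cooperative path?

2

Need Σ_{k=1}^{K} δ^k ≥ (23−17)/(17−10) = 0.8571 at δ = 2/3.
At K = 1 the sum is 0.6667 < 0.8571; at K = 2 it is 1.1111 ≥ 0.8571.
So the minimum punishment length is K = 2.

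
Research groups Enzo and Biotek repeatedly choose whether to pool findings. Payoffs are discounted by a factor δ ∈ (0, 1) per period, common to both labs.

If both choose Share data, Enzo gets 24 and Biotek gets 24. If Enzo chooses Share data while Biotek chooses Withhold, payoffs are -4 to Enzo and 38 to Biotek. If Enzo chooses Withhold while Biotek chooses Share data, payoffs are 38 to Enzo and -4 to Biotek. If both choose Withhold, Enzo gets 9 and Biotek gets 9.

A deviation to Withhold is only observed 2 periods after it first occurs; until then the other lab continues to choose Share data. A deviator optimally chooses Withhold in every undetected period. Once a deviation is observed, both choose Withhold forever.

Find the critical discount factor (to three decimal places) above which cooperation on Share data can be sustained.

The best deviation is to choose Withhold for all 2 undetected periods, earning 38 each, then 9 forever once detected.
Deviation value: 38(1−δ^2)/(1−δ) + 9δ^2/(1−δ); cooperation value: 24/(1−δ).
IC: 24 ≥ 38(1−δ^2) + 9δ^2 = 38 − 29δ^2.
So δ^2 ≥ 14/29, giving δ ≥ (14/29)^(1/2) ≈ 0.695.

0.695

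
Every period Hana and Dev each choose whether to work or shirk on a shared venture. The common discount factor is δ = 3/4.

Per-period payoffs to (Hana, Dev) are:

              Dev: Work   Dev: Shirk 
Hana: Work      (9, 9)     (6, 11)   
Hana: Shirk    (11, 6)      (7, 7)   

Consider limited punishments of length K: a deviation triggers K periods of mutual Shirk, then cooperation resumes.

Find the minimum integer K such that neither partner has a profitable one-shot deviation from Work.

2

No profitable deviation requires (9−7)(δ+…+δ^K) ≥ 11−9, i.e. δ+…+δ^K ≥ 1 ≈ 1.0000.
With δ = 3/4, the partial sums are K=1: 0.7500, K=2: 1.3125.
K = 2 is the first length at which the sum reaches 1.0000.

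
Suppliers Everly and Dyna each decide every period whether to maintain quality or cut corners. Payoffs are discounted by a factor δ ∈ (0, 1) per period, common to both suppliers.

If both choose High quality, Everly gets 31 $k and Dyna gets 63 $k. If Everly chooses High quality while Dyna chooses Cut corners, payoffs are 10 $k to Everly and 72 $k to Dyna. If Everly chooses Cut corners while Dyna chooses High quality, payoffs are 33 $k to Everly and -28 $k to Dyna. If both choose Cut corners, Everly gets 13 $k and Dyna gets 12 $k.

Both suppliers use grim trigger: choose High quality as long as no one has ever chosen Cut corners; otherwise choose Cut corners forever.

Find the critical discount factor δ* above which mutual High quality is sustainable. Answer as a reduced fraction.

3/20

Everly: cooperation gives 31 each period; deviation gives 33 once then 13 forever.
  31/(1−δ) ≥ 33 + 13δ/(1−δ) ⇒ δ ≥ 2/20 = 1/10.
Dyna: cooperation gives 63 each period; deviation gives 72 once then 12 forever.
  δ ≥ 9/60 = 3/20.
Both must hold, so the binding constraint is Dyna's: δ ≥ 3/20.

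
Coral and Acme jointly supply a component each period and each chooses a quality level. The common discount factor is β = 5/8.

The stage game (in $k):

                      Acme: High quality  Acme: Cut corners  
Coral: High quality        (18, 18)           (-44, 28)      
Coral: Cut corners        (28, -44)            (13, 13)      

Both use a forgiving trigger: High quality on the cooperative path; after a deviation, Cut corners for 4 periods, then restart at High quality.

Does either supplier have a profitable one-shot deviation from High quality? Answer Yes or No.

A one-shot deviation gives 28 now, then 13 for 4 periods, then back to 18.
Gain from deviating: (28−18) today; loss: (18−13) in each of the next 4 periods.
No-deviation condition: (18−13)(β+…+β^4) ≥ 28−18, i.e. β+…+β^4 ≥ 2.
At β = 5/8: β+…+β^4 = 1.4124 < 2.0000.
So cooperation is not sustainable.

Yes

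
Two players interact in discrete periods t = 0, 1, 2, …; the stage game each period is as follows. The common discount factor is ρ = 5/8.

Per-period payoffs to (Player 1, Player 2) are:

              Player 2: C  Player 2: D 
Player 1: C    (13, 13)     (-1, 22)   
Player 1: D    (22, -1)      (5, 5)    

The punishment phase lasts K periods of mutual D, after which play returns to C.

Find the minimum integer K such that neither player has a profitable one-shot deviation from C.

3

IC: ρ(1−ρ^K)/(1−ρ) ≥ (22−13)/(13−5) = 9/8.
With ρ = 5/8: need 1 − ρ^K ≥ 9/8·(1−5/8)/(5/8), i.e. ρ^K ≤ 0.3250.
Since (5/8)^2 = 0.3906 and (5/8)^3 = 0.2441, the smallest such K is 3.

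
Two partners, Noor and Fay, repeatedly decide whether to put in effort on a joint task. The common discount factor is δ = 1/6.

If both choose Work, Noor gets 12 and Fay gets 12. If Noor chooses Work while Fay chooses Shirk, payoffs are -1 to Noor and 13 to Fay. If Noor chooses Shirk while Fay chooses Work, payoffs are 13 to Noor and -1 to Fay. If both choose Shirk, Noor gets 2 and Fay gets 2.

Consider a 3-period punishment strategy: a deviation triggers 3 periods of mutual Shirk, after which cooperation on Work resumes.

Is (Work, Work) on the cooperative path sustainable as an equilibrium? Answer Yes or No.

Yes

Comparing payoff streams over the 4 periods until play realigns: cooperate → 12(1+δ+…+δ^3); deviate → 13 + 2(δ+…+δ^3).
Cooperation is sustained iff (12−2)(δ+…+δ^3) ≥ 13−12.
δ+…+δ^3 = 1/6·(1−(1/6)^3)/(1−1/6) = 0.1991, and (13−12)/(12−2) = 0.1000.
0.1991 ≥ 0.1000, so cooperation is sustainable.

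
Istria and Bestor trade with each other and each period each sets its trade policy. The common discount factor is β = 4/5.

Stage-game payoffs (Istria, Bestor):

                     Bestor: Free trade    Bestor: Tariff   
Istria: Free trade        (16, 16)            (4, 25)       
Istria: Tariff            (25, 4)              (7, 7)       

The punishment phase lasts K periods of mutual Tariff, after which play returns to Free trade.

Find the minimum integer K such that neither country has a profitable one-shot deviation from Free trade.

Need Σ_{k=1}^{K} β^k ≥ (25−16)/(16−7) = 1.0000 at β = 4/5.
At K = 1 the sum is 0.8000 < 1.0000; at K = 2 it is 1.4400 ≥ 1.0000.
So the minimum punishment length is K = 2.

2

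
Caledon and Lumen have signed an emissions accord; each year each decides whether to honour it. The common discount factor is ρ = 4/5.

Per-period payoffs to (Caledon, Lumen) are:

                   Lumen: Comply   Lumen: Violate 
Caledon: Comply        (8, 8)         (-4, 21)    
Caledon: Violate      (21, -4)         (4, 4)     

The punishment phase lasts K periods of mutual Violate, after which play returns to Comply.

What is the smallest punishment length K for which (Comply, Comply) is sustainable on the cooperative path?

No profitable deviation requires (8−4)(ρ+…+ρ^K) ≥ 21−8, i.e. ρ+…+ρ^K ≥ 13/4 ≈ 3.2500.
With ρ = 4/5, the partial sums are K=1: 0.8000, K=2: 1.4400, …, K=6: 2.9514, K=7: 3.1611, K=8: 3.3289.
K = 8 is the first length at which the sum reaches 3.2500.

8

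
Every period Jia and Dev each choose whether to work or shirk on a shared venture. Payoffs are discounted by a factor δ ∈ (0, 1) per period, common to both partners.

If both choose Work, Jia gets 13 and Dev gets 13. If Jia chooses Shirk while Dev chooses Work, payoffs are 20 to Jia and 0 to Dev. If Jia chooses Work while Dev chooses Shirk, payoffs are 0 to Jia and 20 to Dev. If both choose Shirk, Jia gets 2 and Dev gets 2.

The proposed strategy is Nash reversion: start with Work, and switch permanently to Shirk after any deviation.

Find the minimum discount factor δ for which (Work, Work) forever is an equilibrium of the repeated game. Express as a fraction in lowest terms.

7/18

One-period gain from deviating is 20 − 13 = 7. The loss is 13 − 2 = 11 in every subsequent period, with present value 11·δ/(1−δ).
Deviation is unprofitable when 11·δ/(1−δ) ≥ 7, i.e. δ/(1−δ) ≥ 7/11.
Equivalently δ ≥ 7/(7+11) = 7/18.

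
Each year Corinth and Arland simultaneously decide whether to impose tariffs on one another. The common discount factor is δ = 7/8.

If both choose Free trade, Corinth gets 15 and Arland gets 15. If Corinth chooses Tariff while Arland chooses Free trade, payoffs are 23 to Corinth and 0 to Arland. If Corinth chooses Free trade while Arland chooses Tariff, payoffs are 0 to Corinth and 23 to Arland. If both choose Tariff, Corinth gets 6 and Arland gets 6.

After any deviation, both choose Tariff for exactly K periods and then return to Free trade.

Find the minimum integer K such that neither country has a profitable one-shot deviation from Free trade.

Need Σ_{k=1}^{K} δ^k ≥ (23−15)/(15−6) = 0.8889 at δ = 7/8.
At K = 1 the sum is 0.8750 < 0.8889; at K = 2 it is 1.6406 ≥ 0.8889.
So the minimum punishment length is K = 2.

2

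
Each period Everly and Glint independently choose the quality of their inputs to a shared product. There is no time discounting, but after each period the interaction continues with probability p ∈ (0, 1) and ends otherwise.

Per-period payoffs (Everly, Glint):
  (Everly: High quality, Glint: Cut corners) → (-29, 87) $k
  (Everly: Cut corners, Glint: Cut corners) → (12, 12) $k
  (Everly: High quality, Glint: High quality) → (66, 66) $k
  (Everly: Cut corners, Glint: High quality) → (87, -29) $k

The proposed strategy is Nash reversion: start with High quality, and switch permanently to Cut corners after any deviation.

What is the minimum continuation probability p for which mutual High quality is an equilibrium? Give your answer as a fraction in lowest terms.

Expected cooperation value is 66 + p·66 + p²·66 + … = 66/(1−p); deviation gives 87 + p·12/(1−p).
66 ≥ 87(1−p) + 12p ⇒ 75p ≥ 21 ⇒ p ≥ 21/75 = 7/25.

7/25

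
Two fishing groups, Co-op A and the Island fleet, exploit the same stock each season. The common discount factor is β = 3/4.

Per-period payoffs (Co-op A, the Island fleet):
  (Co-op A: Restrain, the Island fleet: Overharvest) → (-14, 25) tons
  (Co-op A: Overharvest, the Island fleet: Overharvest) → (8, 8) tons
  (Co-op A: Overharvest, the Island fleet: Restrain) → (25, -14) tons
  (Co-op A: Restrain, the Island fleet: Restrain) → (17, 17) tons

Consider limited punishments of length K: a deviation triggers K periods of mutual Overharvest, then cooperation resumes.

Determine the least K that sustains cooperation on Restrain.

No profitable deviation requires (17−8)(β+…+β^K) ≥ 25−17, i.e. β+…+β^K ≥ 8/9 ≈ 0.8889.
With β = 3/4, the partial sums are K=1: 0.7500, K=2: 1.3125.
K = 2 is the first length at which the sum reaches 0.8889.

2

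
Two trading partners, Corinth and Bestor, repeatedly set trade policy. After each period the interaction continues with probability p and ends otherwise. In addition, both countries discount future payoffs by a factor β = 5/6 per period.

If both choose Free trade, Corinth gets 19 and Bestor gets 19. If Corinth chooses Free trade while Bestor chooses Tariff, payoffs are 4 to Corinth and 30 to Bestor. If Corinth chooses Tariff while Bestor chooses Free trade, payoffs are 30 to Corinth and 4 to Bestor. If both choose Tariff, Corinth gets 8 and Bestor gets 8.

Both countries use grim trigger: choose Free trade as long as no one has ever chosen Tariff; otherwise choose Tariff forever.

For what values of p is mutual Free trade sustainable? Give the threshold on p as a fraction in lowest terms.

3/5

Expected continuation weight on next period's payoff is β·p = 5/6·p, which plays the role of the discount factor.
Cooperation requires 5/6·p ≥ (30−19)/(30−8) = 1/2, hence p ≥ 3/5.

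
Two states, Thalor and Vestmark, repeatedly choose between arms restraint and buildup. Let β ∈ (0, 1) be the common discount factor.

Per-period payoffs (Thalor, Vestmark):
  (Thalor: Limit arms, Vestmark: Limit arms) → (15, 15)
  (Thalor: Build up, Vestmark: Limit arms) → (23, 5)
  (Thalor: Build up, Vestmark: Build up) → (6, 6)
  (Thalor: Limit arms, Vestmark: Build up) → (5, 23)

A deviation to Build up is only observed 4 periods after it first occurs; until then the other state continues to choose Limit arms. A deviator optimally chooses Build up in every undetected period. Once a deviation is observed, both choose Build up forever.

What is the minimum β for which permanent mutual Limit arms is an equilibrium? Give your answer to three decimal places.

A deviator earns 23 for 4 periods, then 6 forever; cooperating earns 15 forever. Multiplying the IC by (1−β):
15 ≥ 23(1−β^4) + 6β^4, so 17·β^4 ≥ 8 and β^4 ≥ 8/17.
β ≥ (8/17)^(1/4) ≈ 0.828.

0.828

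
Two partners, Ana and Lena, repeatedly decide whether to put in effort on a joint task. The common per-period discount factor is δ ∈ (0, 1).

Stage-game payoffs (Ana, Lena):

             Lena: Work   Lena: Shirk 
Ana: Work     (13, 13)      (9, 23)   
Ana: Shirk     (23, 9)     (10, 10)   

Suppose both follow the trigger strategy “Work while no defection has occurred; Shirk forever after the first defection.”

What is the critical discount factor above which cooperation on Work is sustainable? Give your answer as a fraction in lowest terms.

Cooperation forever yields 13 each period: 13/(1−δ).
Deviating yields 23 once, then 10 forever: 23 + 10δ/(1−δ).
No profitable deviation requires 13/(1−δ) ≥ 23 + 10δ/(1−δ).
Multiplying by (1−δ): 13 ≥ 23(1−δ) + 10δ = 23 − 13δ.
So 13δ ≥ 10, i.e. δ ≥ 10/13.

10/13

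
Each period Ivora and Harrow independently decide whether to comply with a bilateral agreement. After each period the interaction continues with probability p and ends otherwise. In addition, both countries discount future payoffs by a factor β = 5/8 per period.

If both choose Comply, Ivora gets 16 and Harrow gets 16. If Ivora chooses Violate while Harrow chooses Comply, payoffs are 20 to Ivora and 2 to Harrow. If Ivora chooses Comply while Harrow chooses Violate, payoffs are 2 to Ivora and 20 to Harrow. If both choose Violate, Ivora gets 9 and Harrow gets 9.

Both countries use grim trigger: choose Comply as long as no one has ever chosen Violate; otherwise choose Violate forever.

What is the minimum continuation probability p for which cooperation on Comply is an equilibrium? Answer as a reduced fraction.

32/55

With continuation probability p and discount β, the effective per-period discount factor is βp.
Grim-trigger IC: βp ≥ (20−16)/(20−9) = 4/11.
So p ≥ (4/11)/(5/8) = 32/55.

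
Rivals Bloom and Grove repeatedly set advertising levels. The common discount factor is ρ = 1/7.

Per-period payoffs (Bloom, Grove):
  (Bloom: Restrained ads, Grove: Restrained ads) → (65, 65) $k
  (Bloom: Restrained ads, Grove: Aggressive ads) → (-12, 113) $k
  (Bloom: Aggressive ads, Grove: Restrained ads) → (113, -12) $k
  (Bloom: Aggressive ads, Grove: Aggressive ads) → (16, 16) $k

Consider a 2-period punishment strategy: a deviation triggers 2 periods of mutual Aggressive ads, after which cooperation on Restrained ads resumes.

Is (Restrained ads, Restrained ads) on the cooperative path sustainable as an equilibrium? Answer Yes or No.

IC: ρ+…+ρ^2 ≥ (113−65)/(65−16) = 48/49.
At ρ = 1/7: partial sum = 0.1633 < 0.9796. Cooperation not sustainable.

No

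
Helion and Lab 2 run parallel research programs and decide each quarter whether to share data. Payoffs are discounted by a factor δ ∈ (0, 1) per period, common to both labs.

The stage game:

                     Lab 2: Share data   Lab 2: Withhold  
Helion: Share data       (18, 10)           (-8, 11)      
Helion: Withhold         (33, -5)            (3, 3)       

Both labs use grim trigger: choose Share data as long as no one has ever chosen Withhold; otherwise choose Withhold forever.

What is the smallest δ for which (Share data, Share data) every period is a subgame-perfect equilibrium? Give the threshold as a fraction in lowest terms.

1/2

Helion's threshold: (33−18)/(33−3) = 1/2.
Lab 2's threshold: (11−10)/(11−3) = 1/8.
1/2 > 1/8, so Helion binds and δ* = 1/2.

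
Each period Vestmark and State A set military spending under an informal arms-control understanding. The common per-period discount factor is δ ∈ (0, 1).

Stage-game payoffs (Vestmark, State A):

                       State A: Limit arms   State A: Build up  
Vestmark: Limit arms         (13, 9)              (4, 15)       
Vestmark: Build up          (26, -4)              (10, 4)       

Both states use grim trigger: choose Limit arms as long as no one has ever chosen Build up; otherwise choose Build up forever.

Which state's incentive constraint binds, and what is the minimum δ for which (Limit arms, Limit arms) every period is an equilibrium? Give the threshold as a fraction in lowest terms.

Vestmark: cooperation gives 13 each period; deviation gives 26 once then 10 forever.
  13/(1−δ) ≥ 26 + 10δ/(1−δ) ⇒ δ ≥ 13/16.
State A: cooperation gives 9 each period; deviation gives 15 once then 4 forever.
  δ ≥ 6/11.
Both must hold, so the binding constraint is Vestmark's: δ ≥ 13/16.

Vestmark; δ ≥ 13/16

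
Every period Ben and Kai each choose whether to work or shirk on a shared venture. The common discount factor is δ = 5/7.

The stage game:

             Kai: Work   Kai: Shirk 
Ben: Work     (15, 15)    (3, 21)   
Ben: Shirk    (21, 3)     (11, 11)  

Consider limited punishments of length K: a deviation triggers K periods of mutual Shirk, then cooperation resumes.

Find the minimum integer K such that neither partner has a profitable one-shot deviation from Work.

No profitable deviation requires (15−11)(δ+…+δ^K) ≥ 21−15, i.e. δ+…+δ^K ≥ 3/2 ≈ 1.5000.
With δ = 5/7, the partial sums are K=1: 0.7143, K=2: 1.2245, K=3: 1.5889.
K = 3 is the first length at which the sum reaches 1.5000.

3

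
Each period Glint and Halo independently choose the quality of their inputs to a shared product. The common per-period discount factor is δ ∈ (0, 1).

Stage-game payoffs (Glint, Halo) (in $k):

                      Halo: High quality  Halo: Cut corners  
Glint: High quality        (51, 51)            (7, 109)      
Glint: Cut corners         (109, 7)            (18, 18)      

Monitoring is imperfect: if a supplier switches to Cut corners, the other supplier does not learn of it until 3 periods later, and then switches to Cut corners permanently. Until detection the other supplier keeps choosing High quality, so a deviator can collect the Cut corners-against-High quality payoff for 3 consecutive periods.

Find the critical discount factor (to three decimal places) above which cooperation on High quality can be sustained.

The best deviation is to choose Cut corners for all 3 undetected periods, earning 109 each, then 18 forever once detected.
Deviation value: 109(1−δ^3)/(1−δ) + 18δ^3/(1−δ); cooperation value: 51/(1−δ).
IC: 51 ≥ 109(1−δ^3) + 18δ^3 = 109 − 91δ^3.
So δ^3 ≥ 58/91, giving δ ≥ (58/91)^(1/3) ≈ 0.861.

0.861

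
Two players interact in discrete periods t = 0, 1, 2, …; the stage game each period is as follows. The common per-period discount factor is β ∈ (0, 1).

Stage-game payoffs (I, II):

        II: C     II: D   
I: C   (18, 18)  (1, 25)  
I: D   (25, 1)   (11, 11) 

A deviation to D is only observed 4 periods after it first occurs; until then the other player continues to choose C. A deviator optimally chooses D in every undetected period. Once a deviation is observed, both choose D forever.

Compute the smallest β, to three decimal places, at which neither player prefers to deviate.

A deviator earns 25 for 4 periods, then 11 forever; cooperating earns 18 forever. Multiplying the IC by (1−β):
18 ≥ 25(1−β^4) + 11β^4, so 14·β^4 ≥ 7 and β^4 ≥ 1/2.
β ≥ (1/2)^(1/4) ≈ 0.841.

0.841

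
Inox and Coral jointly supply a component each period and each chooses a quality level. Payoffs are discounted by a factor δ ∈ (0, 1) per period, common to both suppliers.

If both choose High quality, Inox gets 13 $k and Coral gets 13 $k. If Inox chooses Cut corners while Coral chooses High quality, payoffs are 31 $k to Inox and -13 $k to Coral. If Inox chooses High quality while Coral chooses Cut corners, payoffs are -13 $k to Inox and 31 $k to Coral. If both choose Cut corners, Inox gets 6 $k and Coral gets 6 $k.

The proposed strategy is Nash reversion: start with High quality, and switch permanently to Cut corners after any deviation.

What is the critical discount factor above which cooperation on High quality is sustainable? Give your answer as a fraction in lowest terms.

18/25

13/(1−δ) ≥ 31 + 6δ/(1−δ)
13 ≥ 31 − 25δ
δ ≥ 18/25.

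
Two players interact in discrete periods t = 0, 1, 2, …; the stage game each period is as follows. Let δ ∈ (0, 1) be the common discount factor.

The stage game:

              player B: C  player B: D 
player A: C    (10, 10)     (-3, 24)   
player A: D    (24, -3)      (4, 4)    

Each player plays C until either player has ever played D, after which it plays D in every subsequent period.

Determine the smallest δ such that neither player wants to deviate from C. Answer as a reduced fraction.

10/(1−δ) ≥ 24 + 4δ/(1−δ)
10 ≥ 24 − 20δ
δ ≥ 14/20 = 7/10.

7/10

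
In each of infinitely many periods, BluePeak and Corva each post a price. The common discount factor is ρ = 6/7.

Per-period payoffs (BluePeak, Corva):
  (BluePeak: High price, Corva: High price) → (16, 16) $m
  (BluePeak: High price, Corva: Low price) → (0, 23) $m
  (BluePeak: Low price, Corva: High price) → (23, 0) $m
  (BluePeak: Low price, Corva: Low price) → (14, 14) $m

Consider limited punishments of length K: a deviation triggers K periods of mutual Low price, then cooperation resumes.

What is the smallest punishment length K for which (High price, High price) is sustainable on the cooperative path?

Need Σ_{k=1}^{K} ρ^k ≥ (23−16)/(16−14) = 3.5000 at ρ = 6/7.
At K = 5 the sum is 3.2240 < 3.5000; at K = 6 it is 3.6206 ≥ 3.5000.
So the minimum punishment length is K = 6.

6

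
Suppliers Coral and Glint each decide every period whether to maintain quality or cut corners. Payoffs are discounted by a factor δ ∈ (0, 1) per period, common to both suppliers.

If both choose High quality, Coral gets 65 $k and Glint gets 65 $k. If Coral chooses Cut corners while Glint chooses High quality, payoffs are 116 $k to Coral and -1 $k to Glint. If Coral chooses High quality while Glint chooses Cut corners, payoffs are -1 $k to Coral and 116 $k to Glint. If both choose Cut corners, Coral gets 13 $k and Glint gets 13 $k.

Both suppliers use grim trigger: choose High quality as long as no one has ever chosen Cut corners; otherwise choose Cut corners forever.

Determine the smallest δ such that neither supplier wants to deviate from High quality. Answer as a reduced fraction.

One-period gain from deviating is 116 − 65 = 51. The loss is 65 − 13 = 52 in every subsequent period, with present value 52·δ/(1−δ).
Deviation is unprofitable when 52·δ/(1−δ) ≥ 51, i.e. δ/(1−δ) ≥ 51/52.
Equivalently δ ≥ 51/(51+52) = 51/103.

51/103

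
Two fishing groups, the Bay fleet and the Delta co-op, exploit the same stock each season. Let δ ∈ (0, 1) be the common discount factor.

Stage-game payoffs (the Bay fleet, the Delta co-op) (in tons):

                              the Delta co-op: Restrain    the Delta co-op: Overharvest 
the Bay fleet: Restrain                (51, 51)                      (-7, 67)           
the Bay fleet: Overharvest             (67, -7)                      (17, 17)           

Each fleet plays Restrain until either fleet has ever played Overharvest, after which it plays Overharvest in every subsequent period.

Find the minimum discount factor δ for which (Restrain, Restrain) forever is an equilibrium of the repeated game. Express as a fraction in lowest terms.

8/25

51/(1−δ) ≥ 67 + 17δ/(1−δ)
51 ≥ 67 − 50δ
δ ≥ 16/50 = 8/25.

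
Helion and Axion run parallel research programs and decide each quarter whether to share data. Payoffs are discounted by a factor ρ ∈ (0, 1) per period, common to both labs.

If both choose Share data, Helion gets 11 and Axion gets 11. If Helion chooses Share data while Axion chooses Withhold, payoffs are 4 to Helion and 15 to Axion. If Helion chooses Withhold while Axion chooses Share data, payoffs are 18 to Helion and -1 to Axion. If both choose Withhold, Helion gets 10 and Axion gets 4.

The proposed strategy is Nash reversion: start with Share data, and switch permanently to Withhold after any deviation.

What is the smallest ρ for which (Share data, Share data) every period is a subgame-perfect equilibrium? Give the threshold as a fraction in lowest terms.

For Helion: deviation gain 18−11 = 7, per-period punishment loss 11−10 = 1. IC gives ρ ≥ 7/8.
For Axion: gain 4, loss 7 per period, so ρ ≥ 4/11.
The tighter constraint is Helion's, so cooperation needs ρ ≥ 7/8.

7/8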